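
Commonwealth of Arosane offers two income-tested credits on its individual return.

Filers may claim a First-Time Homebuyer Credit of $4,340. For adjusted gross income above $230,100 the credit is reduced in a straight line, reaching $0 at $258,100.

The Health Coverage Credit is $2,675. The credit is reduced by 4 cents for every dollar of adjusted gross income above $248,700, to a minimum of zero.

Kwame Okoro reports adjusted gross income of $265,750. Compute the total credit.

First-Time Homebuyer Credit: $265,750 is at or above $258,100, so the credit is $0.
Health Coverage Credit: 4% of the $17,050 excess over $248,700 is $682; credit = $2,675 − $682 = $1,993.
Total: $0 + $1,993 = $1,993.

$1,993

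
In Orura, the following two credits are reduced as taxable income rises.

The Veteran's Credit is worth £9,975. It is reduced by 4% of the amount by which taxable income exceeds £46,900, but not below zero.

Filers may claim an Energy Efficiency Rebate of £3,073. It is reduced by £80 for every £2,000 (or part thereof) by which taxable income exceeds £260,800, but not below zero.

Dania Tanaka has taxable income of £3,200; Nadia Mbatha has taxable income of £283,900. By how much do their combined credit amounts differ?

Dania (£3,200): Veteran's Credit: £3,200 is at or below the £46,900 threshold, so the full £9,975 applies. Energy Efficiency Rebate: £3,200 is at or below the £260,800 threshold, so the full £3,073 applies. total £9,975 + £3,073 = £13,048
Nadia (£283,900): Veteran's Credit: 4% of the £237,000 excess over £46,900 is £9,480; credit = £9,975 − £9,480 = £495. Energy Efficiency Rebate: income exceeds £260,800 by £23,100, which is 12 full-or-partial £2,000 increments; reduction = 12 × £80 = £960, leaving £2,113. total £495 + £2,113 = £2,608
Difference: |£13,048 − £2,608| = £10,440.

£10,440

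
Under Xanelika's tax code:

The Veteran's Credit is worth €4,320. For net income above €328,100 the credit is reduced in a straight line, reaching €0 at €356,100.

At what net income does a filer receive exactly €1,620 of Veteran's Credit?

€1,620 is 1,620/4,320 of the full €4,320, so 2,700/4,320 of the €28,000 range has been used: income = €328,100 + €28,000 × 2,700/4,320 = €345,600.

€345,600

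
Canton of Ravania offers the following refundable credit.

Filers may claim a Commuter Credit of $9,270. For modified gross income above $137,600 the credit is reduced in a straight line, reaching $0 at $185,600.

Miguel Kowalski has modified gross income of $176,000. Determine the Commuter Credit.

Commuter Credit: $176,000 is $38,400 into a $48,000 phase-out range, leaving 9,600/48,000 of the credit: $9,270 × 9,600/48,000 = $1,854.

$1,854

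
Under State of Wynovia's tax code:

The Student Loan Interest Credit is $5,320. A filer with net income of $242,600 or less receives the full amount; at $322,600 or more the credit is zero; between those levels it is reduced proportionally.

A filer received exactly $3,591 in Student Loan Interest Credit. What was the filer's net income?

$268,600

$3,591 is 3,591/5,320 of the full $5,320, so 1,729/5,320 of the $80,000 range has been used: income = $242,600 + $80,000 × 1,729/5,320 = $268,600.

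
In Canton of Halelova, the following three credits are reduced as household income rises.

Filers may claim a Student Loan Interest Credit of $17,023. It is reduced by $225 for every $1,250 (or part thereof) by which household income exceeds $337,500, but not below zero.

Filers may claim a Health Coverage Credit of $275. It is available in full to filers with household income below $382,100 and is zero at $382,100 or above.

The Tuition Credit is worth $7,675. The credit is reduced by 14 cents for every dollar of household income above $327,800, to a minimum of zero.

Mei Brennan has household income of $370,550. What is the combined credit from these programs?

Student Loan Interest Credit: income exceeds $337,500 by $33,050, which is 27 full-or-partial $1,250 increments; reduction = 27 × $225 = $6,075, leaving $10,948.
Health Coverage Credit: $370,550 is below the $382,100 cutoff, so the full $275 applies.
Tuition Credit: 14% of the $42,750 excess over $327,800 is $5,985; credit = $7,675 − $5,985 = $1,690.
Total: $10,948 + $275 + $1,690 = $12,913.

$12,913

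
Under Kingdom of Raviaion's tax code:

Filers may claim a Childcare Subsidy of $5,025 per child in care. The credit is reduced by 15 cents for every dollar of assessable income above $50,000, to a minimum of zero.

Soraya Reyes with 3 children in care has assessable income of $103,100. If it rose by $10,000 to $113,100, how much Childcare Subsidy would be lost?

At $103,100 — base = 3 × $5,025 = $15,075. 15% of the $53,100 excess over $50,000 is $7,965; credit = $15,075 − $7,965 = $7,110.
At $113,100 — base = 3 × $5,025 = $15,075. 15% of the $63,100 excess over $50,000 is $9,465; credit = $15,075 − $9,465 = $5,610.
Lost: $7,110 − $5,610 = $1,500.

$1,500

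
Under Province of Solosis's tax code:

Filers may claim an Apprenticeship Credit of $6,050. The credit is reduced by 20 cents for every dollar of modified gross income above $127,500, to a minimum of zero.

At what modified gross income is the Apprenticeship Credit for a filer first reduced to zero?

$157,750

The credit falls by 20% of each dollar above $127,500, so it reaches zero when the excess is $6,050 / 20% = $30,250: income = $127,500 + $30,250 = $157,750.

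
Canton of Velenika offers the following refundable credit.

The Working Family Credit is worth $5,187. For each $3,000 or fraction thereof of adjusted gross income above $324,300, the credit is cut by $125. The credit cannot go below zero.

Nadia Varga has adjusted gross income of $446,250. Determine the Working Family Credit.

Working Family Credit: income exceeds $324,300 by $121,950, which is 41 full-or-partial $3,000 increments; reduction = 41 × $125 = $5,125, leaving $62.

$62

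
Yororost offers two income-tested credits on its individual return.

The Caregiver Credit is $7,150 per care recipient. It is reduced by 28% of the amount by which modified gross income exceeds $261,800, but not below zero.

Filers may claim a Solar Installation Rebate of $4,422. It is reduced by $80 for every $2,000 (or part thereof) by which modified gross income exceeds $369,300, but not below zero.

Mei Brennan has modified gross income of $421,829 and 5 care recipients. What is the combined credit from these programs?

Caregiver Credit: base = 5 × $7,150 = $35,750. 28% of the $160,029 excess over $261,800 is $44,808.12 ≥ base, so the credit is $0.
Solar Installation Rebate: income exceeds $369,300 by $52,529, which is 27 full-or-partial $2,000 increments; reduction = 27 × $80 = $2,160, leaving $2,262.
Total: $0 + $2,262 = $2,262.

$2,262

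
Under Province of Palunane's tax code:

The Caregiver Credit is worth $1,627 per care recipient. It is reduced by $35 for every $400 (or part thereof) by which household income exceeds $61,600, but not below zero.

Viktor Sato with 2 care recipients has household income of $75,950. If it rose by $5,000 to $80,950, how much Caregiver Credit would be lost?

At $75,950 — base = 2 × $1,627 = $3,254. income exceeds $61,600 by $14,350, which is 36 full-or-partial $400 increments; reduction = 36 × $35 = $1,260, leaving $1,994.
At $80,950 — base = 2 × $1,627 = $3,254. income exceeds $61,600 by $19,350, which is 49 full-or-partial $400 increments; reduction = 49 × $35 = $1,715, leaving $1,539.
Lost: $1,994 − $1,539 = $455.

$455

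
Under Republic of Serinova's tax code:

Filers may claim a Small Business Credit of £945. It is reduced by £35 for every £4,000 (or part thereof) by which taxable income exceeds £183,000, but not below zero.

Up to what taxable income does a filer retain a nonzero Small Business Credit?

£287,000

After 26 increments the reduction is 26 × £35 = £910, leaving £35; one more increment wipes it out. Increment 26 ends at excess 26 × £4,000 = £104,000, so the highest qualifying income is £183,000 + £104,000 = £287,000.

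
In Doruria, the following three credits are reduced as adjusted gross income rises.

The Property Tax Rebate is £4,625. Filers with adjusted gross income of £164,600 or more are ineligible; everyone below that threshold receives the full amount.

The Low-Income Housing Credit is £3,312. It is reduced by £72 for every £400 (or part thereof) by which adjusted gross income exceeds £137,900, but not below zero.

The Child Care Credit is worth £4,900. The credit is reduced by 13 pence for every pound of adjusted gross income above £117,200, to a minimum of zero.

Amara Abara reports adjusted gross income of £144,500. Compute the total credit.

£8,064

Property Tax Rebate: £144,500 is below the £164,600 cutoff, so the full £4,625 applies.
Low-Income Housing Credit: income exceeds £137,900 by £6,600, which is 17 full-or-partial £400 increments; reduction = 17 × £72 = £1,224, leaving £2,088.
Child Care Credit: 13% of the £27,300 excess over £117,200 is £3,549; credit = £4,900 − £3,549 = £1,351.
Total: £4,625 + £2,088 + £1,351 = £8,064.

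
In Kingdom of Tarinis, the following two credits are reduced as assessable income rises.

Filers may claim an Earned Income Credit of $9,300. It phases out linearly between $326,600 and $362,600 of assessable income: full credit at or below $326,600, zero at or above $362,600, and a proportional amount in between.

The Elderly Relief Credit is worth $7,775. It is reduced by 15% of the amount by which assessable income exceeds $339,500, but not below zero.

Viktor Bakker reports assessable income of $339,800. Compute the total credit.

Earned Income Credit: $339,800 is $13,200 into a $36,000 phase-out range, leaving 22,800/36,000 of the credit: $9,300 × 22,800/36,000 = $5,890.
Elderly Relief Credit: 15% of the $300 excess over $339,500 is $45; credit = $7,775 − $45 = $7,730.
Total: $5,890 + $7,730 = $13,620.

$13,620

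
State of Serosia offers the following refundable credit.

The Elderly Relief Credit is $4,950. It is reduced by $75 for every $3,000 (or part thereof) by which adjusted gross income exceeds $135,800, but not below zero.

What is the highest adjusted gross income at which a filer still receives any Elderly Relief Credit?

$330,800

After 65 increments the reduction is 65 × $75 = $4,875, leaving $75; one more increment wipes it out. Increment 65 ends at excess 65 × $3,000 = $195,000, so the highest qualifying income is $135,800 + $195,000 = $330,800.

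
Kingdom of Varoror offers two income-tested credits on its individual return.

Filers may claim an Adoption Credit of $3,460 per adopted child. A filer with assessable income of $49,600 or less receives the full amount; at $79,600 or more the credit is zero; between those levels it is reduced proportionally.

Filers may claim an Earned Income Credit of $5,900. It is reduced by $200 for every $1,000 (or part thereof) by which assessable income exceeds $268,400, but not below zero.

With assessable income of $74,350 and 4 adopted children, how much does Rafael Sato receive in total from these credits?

$8,322

Adoption Credit: base = 4 × $3,460 = $13,840. $74,350 is $24,750 into a $30,000 phase-out range, leaving 5,250/30,000 of the credit: $13,840 × 5,250/30,000 = $2,422.
Earned Income Credit: $74,350 is at or below the $268,400 threshold, so the full $5,900 applies.
Total: $2,422 + $5,900 = $8,322.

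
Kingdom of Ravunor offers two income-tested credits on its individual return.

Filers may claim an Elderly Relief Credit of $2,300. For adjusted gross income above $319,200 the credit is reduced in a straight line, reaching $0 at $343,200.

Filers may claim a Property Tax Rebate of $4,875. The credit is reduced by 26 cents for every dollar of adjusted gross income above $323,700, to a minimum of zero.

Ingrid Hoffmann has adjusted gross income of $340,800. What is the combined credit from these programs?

$659

Elderly Relief Credit: $340,800 is $21,600 into a $24,000 phase-out range, leaving 2,400/24,000 of the credit: $2,300 × 2,400/24,000 = $230.
Property Tax Rebate: 26% of the $17,100 excess over $323,700 is $4,446; credit = $4,875 − $4,446 = $429.
Total: $230 + $429 = $659.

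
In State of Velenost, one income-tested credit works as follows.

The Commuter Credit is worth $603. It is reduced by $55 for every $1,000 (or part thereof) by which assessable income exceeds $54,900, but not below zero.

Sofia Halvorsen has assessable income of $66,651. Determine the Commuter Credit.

Commuter Credit: income exceeds $54,900 by $11,751 → 12 increments × $55 = $660 ≥ base, so the credit is $0.

$0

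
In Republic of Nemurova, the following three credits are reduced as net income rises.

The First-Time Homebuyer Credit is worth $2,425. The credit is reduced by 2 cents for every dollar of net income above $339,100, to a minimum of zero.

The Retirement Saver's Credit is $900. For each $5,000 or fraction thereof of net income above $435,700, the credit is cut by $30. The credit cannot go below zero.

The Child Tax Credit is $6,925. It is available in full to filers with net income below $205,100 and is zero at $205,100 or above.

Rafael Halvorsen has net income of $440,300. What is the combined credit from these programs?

First-Time Homebuyer Credit: 2% of the $101,200 excess over $339,100 is $2,024; credit = $2,425 − $2,024 = $401.
Retirement Saver's Credit: income exceeds $435,700 by $4,600, which is 1 full-or-partial $5,000 increment; reduction = 1 × $30 = $30, leaving $870.
Child Tax Credit: $440,300 meets or exceeds the $205,100 cutoff, so the credit is $0.
Total: $401 + $870 + $0 = $1,271.

$1,271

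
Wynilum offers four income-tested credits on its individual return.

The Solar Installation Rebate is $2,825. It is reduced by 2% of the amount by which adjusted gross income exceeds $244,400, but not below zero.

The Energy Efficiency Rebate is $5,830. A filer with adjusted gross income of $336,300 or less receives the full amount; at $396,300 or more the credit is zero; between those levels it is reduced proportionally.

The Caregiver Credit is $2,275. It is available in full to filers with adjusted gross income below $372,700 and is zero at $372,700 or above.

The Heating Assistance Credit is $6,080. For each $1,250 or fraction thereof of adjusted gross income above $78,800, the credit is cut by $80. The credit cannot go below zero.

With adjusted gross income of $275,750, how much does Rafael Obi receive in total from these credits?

$10,303

Solar Installation Rebate: 2% of the $31,350 excess over $244,400 is $627; credit = $2,825 − $627 = $2,198.
Energy Efficiency Rebate: $275,750 is at or below the $336,300 threshold, so the full $5,830 applies.
Caregiver Credit: $275,750 is below the $372,700 cutoff, so the full $2,275 applies.
Heating Assistance Credit: income exceeds $78,800 by $196,950 → 158 increments × $80 = $12,640 ≥ base, so the credit is $0.
Total: $2,198 + $5,830 + $2,275 + $0 = $10,303.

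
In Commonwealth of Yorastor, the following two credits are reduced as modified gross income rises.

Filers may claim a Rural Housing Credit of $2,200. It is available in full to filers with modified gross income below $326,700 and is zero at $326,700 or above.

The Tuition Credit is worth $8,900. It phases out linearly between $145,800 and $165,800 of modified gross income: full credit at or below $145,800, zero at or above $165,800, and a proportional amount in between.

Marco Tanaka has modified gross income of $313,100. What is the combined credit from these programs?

Rural Housing Credit: $313,100 is below the $326,700 cutoff, so the full $2,200 applies.
Tuition Credit: $313,100 is at or above $165,800, so the credit is $0.
Total: $2,200 + $0 = $2,200.

$2,200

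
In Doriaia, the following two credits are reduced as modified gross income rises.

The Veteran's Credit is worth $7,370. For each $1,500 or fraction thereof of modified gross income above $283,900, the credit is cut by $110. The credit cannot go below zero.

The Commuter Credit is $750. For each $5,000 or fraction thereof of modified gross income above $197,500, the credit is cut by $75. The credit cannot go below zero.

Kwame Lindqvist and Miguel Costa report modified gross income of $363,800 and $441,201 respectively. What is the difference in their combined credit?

Kwame ($363,800): Veteran's Credit: income exceeds $283,900 by $79,900, which is 54 full-or-partial $1,500 increments; reduction = 54 × $110 = $5,940, leaving $1,430. Commuter Credit: income exceeds $197,500 by $166,300 → 34 increments × $75 = $2,550 ≥ base, so the credit is $0. total $1,430 + $0 = $1,430
Miguel ($441,201): Veteran's Credit: income exceeds $283,900 by $157,301 → 105 increments × $110 = $11,550 ≥ base, so the credit is $0. Commuter Credit: income exceeds $197,500 by $243,701 → 49 increments × $75 = $3,675 ≥ base, so the credit is $0. total $0 + $0 = $0
Difference: |$1,430 − $0| = $1,430.

$1,430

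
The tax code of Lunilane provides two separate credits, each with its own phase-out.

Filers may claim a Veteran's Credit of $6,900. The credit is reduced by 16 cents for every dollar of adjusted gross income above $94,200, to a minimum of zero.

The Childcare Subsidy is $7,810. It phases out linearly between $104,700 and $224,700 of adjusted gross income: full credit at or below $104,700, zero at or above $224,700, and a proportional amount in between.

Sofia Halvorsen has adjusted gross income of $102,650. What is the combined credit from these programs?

Veteran's Credit: 16% of the $8,450 excess over $94,200 is $1,352; credit = $6,900 − $1,352 = $5,548.
Childcare Subsidy: $102,650 is at or below the $104,700 threshold, so the full $7,810 applies.
Total: $5,548 + $7,810 = $13,358.

$13,358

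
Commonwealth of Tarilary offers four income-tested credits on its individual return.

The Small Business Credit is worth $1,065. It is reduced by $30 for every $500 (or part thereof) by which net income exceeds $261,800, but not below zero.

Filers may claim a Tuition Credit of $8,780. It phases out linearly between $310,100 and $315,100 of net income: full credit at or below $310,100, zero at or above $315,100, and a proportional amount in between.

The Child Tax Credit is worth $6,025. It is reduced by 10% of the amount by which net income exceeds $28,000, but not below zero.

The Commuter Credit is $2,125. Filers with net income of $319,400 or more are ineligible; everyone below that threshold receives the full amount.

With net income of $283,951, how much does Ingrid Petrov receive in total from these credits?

$10,905

Small Business Credit: income exceeds $261,800 by $22,151 → 45 increments × $30 = $1,350 ≥ base, so the credit is $0.
Tuition Credit: $283,951 is at or below the $310,100 threshold, so the full $8,780 applies.
Child Tax Credit: 10% of the $255,951 excess over $28,000 is $25,595.10 ≥ base, so the credit is $0.
Commuter Credit: $283,951 is below the $319,400 cutoff, so the full $2,125 applies.
Total: $0 + $8,780 + $0 + $2,125 = $10,905.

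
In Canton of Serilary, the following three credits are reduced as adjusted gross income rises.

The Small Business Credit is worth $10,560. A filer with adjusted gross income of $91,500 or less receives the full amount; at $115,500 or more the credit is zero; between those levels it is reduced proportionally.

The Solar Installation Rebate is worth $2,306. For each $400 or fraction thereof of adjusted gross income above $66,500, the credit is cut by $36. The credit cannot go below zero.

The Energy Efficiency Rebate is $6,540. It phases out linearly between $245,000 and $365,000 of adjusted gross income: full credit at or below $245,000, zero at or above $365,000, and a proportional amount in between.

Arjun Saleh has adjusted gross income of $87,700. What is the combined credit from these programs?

Small Business Credit: $87,700 is at or below the $91,500 threshold, so the full $10,560 applies.
Solar Installation Rebate: income exceeds $66,500 by $21,200, which is 53 full-or-partial $400 increments; reduction = 53 × $36 = $1,908, leaving $398.
Energy Efficiency Rebate: $87,700 is at or below the $245,000 threshold, so the full $6,540 applies.
Total: $10,560 + $398 + $6,540 = $17,498.

$17,498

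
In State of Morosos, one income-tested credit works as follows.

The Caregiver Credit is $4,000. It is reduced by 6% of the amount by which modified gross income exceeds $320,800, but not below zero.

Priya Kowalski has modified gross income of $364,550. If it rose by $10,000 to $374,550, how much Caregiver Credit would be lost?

At $364,550 — 6% of the $43,750 excess over $320,800 is $2,625; credit = $4,000 − $2,625 = $1,375.
At $374,550 — 6% of the $53,750 excess over $320,800 is $3,225; credit = $4,000 − $3,225 = $775.
Lost: $1,375 − $775 = $600.

$600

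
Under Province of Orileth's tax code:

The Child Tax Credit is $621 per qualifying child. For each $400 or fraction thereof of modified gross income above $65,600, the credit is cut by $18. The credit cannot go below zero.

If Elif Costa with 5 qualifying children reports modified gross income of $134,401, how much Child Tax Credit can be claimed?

Child Tax Credit: base = 5 × $621 = $3,105. income exceeds $65,600 by $68,801 → 173 increments × $18 = $3,114 ≥ base, so the credit is $0.

$0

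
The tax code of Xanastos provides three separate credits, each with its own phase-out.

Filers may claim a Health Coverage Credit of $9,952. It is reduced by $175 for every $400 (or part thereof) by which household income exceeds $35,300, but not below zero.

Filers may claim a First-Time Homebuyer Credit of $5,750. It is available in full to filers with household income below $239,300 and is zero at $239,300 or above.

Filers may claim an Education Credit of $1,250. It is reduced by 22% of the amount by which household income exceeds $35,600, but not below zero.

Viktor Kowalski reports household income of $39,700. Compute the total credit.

Health Coverage Credit: income exceeds $35,300 by $4,400, which is 11 full-or-partial $400 increments; reduction = 11 × $175 = $1,925, leaving $8,027.
First-Time Homebuyer Credit: $39,700 is below the $239,300 cutoff, so the full $5,750 applies.
Education Credit: 22% of the $4,100 excess over $35,600 is $902; credit = $1,250 − $902 = $348.
Total: $8,027 + $5,750 + $348 = $14,125.

$14,125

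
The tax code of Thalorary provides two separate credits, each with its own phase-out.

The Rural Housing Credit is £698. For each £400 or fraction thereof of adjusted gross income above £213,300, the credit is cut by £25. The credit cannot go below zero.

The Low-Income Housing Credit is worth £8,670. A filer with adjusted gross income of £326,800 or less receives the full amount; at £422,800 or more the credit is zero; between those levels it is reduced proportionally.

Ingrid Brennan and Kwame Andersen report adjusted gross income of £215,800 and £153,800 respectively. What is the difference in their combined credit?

£175

Ingrid (£215,800): Rural Housing Credit: income exceeds £213,300 by £2,500, which is 7 full-or-partial £400 increments; reduction = 7 × £25 = £175, leaving £523. Low-Income Housing Credit: £215,800 is at or below the £326,800 threshold, so the full £8,670 applies. total £523 + £8,670 = £9,193
Kwame (£153,800): Rural Housing Credit: £153,800 is at or below the £213,300 threshold, so the full £698 applies. Low-Income Housing Credit: £153,800 is at or below the £326,800 threshold, so the full £8,670 applies. total £698 + £8,670 = £9,368
Difference: |£9,193 − £9,368| = £175.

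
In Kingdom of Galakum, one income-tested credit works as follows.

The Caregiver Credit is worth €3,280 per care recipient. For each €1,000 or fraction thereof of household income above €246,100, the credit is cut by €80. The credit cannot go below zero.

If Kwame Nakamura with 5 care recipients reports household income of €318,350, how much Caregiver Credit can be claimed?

€10,560

Caregiver Credit: base = 5 × €3,280 = €16,400. income exceeds €246,100 by €72,250, which is 73 full-or-partial €1,000 increments; reduction = 73 × €80 = €5,840, leaving €10,560.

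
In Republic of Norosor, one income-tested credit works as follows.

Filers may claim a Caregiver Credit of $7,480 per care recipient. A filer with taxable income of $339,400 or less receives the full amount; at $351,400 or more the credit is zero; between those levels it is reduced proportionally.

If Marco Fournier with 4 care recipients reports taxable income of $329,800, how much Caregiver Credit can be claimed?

$29,920

Caregiver Credit: base = 4 × $7,480 = $29,920. $329,800 is at or below the $339,400 threshold, so the full $29,920 applies.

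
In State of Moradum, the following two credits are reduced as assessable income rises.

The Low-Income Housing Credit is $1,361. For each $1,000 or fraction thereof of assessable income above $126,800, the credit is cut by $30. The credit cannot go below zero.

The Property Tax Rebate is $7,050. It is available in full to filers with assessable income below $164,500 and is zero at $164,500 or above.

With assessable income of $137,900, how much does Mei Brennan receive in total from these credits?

Low-Income Housing Credit: income exceeds $126,800 by $11,100, which is 12 full-or-partial $1,000 increments; reduction = 12 × $30 = $360, leaving $1,001.
Property Tax Rebate: $137,900 is below the $164,500 cutoff, so the full $7,050 applies.
Total: $1,001 + $7,050 = $8,051.

$8,051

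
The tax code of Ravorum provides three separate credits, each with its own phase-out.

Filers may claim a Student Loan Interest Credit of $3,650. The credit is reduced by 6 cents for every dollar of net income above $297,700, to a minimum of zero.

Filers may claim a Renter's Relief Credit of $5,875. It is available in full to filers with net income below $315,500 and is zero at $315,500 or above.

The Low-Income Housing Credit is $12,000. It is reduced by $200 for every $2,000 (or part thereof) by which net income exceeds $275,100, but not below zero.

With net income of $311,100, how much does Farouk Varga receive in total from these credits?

Student Loan Interest Credit: 6% of the $13,400 excess over $297,700 is $804; credit = $3,650 − $804 = $2,846.
Renter's Relief Credit: $311,100 is below the $315,500 cutoff, so the full $5,875 applies.
Low-Income Housing Credit: income exceeds $275,100 by $36,000, which is 18 full-or-partial $2,000 increments; reduction = 18 × $200 = $3,600, leaving $8,400.
Total: $2,846 + $5,875 + $8,400 = $17,121.

$17,121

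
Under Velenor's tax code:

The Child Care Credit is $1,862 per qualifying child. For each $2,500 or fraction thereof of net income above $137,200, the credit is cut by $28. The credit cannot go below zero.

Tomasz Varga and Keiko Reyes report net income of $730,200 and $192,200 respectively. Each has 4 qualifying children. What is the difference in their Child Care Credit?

Tomasz ($730,200): Child Care Credit: base = 4 × $1,862 = $7,448. income exceeds $137,200 by $593,000, which is 238 full-or-partial $2,500 increments; reduction = 238 × $28 = $6,664, leaving $784.
Keiko ($192,200): Child Care Credit: base = 4 × $1,862 = $7,448. income exceeds $137,200 by $55,000, which is 22 full-or-partial $2,500 increments; reduction = 22 × $28 = $616, leaving $6,832.
Difference: |$784 − $6,832| = $6,048.

$6,048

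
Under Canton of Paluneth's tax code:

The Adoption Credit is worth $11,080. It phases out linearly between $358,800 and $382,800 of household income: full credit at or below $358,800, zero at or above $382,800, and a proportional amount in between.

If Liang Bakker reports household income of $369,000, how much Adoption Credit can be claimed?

$6,371

Adoption Credit: $369,000 is $10,200 into a $24,000 phase-out range, leaving 13,800/24,000 of the credit: $11,080 × 13,800/24,000 = $6,371.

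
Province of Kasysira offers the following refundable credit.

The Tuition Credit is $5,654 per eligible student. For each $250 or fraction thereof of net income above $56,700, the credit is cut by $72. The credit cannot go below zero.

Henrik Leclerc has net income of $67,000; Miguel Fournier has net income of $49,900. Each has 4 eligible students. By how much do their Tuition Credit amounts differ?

$3,024

Henrik ($67,000): Tuition Credit: base = 4 × $5,654 = $22,616. income exceeds $56,700 by $10,300, which is 42 full-or-partial $250 increments; reduction = 42 × $72 = $3,024, leaving $19,592.
Miguel ($49,900): Tuition Credit: base = 4 × $5,654 = $22,616. $49,900 is at or below the $56,700 threshold, so the full $22,616 applies.
Difference: |$19,592 − $22,616| = $3,024.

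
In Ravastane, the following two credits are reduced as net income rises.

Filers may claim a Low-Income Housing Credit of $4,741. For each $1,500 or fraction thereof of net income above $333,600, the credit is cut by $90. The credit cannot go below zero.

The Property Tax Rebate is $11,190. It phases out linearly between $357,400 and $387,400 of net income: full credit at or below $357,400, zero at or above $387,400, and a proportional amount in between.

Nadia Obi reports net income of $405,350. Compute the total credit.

Low-Income Housing Credit: income exceeds $333,600 by $71,750, which is 48 full-or-partial $1,500 increments; reduction = 48 × $90 = $4,320, leaving $421.
Property Tax Rebate: $405,350 is at or above $387,400, so the credit is $0.
Total: $421 + $0 = $421.

$421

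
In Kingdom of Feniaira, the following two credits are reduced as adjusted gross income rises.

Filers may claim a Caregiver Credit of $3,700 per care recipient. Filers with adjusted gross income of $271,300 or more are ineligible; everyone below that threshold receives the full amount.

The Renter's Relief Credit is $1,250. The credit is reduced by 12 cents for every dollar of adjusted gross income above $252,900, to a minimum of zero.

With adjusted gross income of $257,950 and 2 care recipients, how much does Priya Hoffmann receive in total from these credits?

Caregiver Credit: base = 2 × $3,700 = $7,400. $257,950 is below the $271,300 cutoff, so the full $7,400 applies.
Renter's Relief Credit: 12% of the $5,050 excess over $252,900 is $606; credit = $1,250 − $606 = $644.
Total: $7,400 + $644 = $8,044.

$8,044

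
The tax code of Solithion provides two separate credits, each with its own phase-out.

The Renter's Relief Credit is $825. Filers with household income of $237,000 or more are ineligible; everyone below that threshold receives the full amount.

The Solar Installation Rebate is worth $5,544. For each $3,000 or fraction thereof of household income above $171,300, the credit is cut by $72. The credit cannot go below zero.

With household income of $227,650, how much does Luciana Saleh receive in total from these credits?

$5,001

Renter's Relief Credit: $227,650 is below the $237,000 cutoff, so the full $825 applies.
Solar Installation Rebate: income exceeds $171,300 by $56,350, which is 19 full-or-partial $3,000 increments; reduction = 19 × $72 = $1,368, leaving $4,176.
Total: $825 + $4,176 = $5,001.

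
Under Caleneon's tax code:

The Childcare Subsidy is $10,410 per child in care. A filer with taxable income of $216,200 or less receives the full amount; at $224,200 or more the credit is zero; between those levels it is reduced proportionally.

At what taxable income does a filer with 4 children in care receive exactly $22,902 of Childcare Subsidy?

Full credit = 4 × $10,410 = $41,640.
$22,902 is 22,902/41,640 of the full $41,640, so 18,738/41,640 of the $8,000 range has been used: income = $216,200 + $8,000 × 18,738/41,640 = $219,800.

$219,800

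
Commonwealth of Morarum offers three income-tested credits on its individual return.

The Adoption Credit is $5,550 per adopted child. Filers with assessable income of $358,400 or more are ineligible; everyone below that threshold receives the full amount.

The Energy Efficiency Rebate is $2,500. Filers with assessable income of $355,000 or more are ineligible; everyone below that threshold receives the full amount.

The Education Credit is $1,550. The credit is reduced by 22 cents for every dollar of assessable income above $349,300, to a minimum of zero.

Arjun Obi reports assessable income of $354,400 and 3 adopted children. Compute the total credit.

Adoption Credit: base = 3 × $5,550 = $16,650. $354,400 is below the $358,400 cutoff, so the full $16,650 applies.
Energy Efficiency Rebate: $354,400 is below the $355,000 cutoff, so the full $2,500 applies.
Education Credit: 22% of the $5,100 excess over $349,300 is $1,122; credit = $1,550 − $1,122 = $428.
Total: $16,650 + $2,500 + $428 = $19,578.

$19,578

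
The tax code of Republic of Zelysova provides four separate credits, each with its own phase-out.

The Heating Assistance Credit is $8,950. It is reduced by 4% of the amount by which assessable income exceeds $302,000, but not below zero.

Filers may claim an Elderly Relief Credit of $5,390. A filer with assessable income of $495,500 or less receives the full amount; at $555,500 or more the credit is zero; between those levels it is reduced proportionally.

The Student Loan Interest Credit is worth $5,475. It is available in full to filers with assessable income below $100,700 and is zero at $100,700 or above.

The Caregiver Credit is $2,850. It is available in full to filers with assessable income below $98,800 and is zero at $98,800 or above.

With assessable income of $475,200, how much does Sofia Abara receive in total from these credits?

$7,412

Heating Assistance Credit: 4% of the $173,200 excess over $302,000 is $6,928; credit = $8,950 − $6,928 = $2,022.
Elderly Relief Credit: $475,200 is at or below the $495,500 threshold, so the full $5,390 applies.
Student Loan Interest Credit: $475,200 meets or exceeds the $100,700 cutoff, so the credit is $0.
Caregiver Credit: $475,200 meets or exceeds the $98,800 cutoff, so the credit is $0.
Total: $2,022 + $5,390 + $0 + $0 = $7,412.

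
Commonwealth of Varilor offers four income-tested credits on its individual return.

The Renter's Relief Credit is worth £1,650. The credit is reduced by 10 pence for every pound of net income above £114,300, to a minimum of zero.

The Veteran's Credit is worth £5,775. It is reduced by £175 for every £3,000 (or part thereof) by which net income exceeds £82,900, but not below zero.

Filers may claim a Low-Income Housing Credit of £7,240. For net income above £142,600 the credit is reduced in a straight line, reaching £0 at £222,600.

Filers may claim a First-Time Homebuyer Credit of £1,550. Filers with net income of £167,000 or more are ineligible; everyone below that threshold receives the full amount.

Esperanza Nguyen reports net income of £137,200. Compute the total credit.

Renter's Relief Credit: 10% of the £22,900 excess over £114,300 is £2,290 ≥ base, so the credit is £0.
Veteran's Credit: income exceeds £82,900 by £54,300, which is 19 full-or-partial £3,000 increments; reduction = 19 × £175 = £3,325, leaving £2,450.
Low-Income Housing Credit: £137,200 is at or below the £142,600 threshold, so the full £7,240 applies.
First-Time Homebuyer Credit: £137,200 is below the £167,000 cutoff, so the full £1,550 applies.
Total: £0 + £2,450 + £7,240 + £1,550 = £11,240.

£11,240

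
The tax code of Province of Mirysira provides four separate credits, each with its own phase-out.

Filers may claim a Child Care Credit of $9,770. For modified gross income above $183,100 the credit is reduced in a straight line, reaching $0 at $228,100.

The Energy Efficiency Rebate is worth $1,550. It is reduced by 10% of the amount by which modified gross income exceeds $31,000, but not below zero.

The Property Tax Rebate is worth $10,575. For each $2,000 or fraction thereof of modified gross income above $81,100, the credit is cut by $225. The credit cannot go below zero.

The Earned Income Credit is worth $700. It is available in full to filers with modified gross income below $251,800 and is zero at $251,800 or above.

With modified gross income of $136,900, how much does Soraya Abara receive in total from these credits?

Child Care Credit: $136,900 is at or below the $183,100 threshold, so the full $9,770 applies.
Energy Efficiency Rebate: 10% of the $105,900 excess over $31,000 is $10,590 ≥ base, so the credit is $0.
Property Tax Rebate: income exceeds $81,100 by $55,800, which is 28 full-or-partial $2,000 increments; reduction = 28 × $225 = $6,300, leaving $4,275.
Earned Income Credit: $136,900 is below the $251,800 cutoff, so the full $700 applies.
Total: $9,770 + $0 + $4,275 + $700 = $14,745.

$14,745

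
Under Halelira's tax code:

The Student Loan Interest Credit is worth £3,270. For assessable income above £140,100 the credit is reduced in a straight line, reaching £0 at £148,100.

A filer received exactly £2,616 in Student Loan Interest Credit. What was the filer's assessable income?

£2,616 is 2,616/3,270 of the full £3,270, so 654/3,270 of the £8,000 range has been used: income = £140,100 + £8,000 × 654/3,270 = £141,700.

£141,700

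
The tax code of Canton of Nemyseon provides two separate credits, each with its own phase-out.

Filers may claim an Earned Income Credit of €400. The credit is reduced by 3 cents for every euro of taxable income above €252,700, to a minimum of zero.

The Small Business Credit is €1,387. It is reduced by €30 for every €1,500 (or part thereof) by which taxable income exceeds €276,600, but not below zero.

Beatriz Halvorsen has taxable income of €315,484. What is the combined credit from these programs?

€607

Earned Income Credit: 3% of the €62,784 excess over €252,700 is €1,883.52 ≥ base, so the credit is €0.
Small Business Credit: income exceeds €276,600 by €38,884, which is 26 full-or-partial €1,500 increments; reduction = 26 × €30 = €780, leaving €607.
Total: €0 + €607 = €607.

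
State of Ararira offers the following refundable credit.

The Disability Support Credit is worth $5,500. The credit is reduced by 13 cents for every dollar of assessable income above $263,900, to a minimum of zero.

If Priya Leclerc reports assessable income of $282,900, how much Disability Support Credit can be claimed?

$3,030

Disability Support Credit: 13% of the $19,000 excess over $263,900 is $2,470; credit = $5,500 − $2,470 = $3,030.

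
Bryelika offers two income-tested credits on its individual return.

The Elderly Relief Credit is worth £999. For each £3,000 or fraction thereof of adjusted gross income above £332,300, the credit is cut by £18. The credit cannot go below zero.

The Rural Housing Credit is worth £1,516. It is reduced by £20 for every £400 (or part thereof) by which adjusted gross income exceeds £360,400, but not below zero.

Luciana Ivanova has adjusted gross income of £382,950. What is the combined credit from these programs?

Elderly Relief Credit: income exceeds £332,300 by £50,650, which is 17 full-or-partial £3,000 increments; reduction = 17 × £18 = £306, leaving £693.
Rural Housing Credit: income exceeds £360,400 by £22,550, which is 57 full-or-partial £400 increments; reduction = 57 × £20 = £1,140, leaving £376.
Total: £693 + £376 = £1,069.

£1,069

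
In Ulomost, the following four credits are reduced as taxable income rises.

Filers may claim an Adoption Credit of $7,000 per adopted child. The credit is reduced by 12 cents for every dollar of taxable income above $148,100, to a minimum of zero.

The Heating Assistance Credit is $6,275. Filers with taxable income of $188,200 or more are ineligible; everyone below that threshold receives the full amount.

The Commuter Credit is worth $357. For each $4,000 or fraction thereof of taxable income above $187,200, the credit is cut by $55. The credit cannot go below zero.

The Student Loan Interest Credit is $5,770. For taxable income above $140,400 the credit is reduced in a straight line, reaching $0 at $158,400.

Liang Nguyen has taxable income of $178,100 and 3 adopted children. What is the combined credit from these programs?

$24,032

Adoption Credit: base = 3 × $7,000 = $21,000. 12% of the $30,000 excess over $148,100 is $3,600; credit = $21,000 − $3,600 = $17,400.
Heating Assistance Credit: $178,100 is below the $188,200 cutoff, so the full $6,275 applies.
Commuter Credit: $178,100 is at or below the $187,200 threshold, so the full $357 applies.
Student Loan Interest Credit: $178,100 is at or above $158,400, so the credit is $0.
Total: $17,400 + $6,275 + $357 + $0 = $24,032.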